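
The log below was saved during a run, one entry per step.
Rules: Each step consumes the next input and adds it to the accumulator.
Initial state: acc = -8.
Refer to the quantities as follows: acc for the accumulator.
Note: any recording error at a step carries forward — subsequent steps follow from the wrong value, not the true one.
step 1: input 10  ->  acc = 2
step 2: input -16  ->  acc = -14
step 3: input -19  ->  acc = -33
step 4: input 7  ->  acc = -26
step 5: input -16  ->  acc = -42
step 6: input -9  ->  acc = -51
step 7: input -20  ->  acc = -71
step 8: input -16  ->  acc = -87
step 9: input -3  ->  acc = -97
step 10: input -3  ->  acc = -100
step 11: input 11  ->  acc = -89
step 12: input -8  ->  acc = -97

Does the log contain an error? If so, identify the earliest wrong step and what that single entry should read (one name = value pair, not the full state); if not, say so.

step 9, acc = -90

step 1: acc = -8 + 10 = 2 -> agrees with the log
step 2: acc = 2 + -16 = -14 -> same as recorded
step 3: acc = -14 + -19 = -33 -> consistent with the log
step 4: acc = -33 + 7 = -26 -> verified
step 5: acc = -26 + -16 = -42 -> consistent with the log
step 6: acc = -42 + -9 = -51 -> agrees with the log
step 7: acc = -51 + -20 = -71 -> confirmed correct
step 8: acc = -71 + -16 = -87 -> in agreement
step 9: acc = -87 + -3 = -90 -> the log disagrees here
That makes step 9 the first incorrect line — acc = -90 is what it should show.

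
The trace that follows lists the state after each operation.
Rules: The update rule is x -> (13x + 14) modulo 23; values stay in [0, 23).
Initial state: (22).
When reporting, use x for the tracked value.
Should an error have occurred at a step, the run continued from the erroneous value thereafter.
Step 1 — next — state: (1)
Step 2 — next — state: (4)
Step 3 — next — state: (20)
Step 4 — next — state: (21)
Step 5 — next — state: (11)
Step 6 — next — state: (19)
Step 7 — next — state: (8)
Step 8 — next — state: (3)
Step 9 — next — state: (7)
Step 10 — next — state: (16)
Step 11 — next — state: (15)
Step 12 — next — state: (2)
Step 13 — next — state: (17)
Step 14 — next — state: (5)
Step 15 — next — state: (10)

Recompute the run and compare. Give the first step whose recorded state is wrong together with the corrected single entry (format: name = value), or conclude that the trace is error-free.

step 10, x = 13

step 1: x = (13*22 + 14) mod 23 = 1 -> confirmed correct
step 2: x = (13*1 + 14) mod 23 = 4 -> no discrepancy
step 3: x = (13*4 + 14) mod 23 = 20 -> agrees with the trace
step 4: x = (13*20 + 14) mod 23 = 21 -> exactly as logged
step 5: x = (13*21 + 14) mod 23 = 11 -> verified
step 6: x = (13*11 + 14) mod 23 = 19 -> same as recorded
step 7: x = (13*19 + 14) mod 23 = 8 -> verified
step 8: x = (13*8 + 14) mod 23 = 3 -> verified
step 9: x = (13*3 + 14) mod 23 = 7 -> verified
step 10: x = (13*7 + 14) mod 23 = 13 -> the recorded entry deviates here
First deviation found at step 10; the corrected entry is x = 13.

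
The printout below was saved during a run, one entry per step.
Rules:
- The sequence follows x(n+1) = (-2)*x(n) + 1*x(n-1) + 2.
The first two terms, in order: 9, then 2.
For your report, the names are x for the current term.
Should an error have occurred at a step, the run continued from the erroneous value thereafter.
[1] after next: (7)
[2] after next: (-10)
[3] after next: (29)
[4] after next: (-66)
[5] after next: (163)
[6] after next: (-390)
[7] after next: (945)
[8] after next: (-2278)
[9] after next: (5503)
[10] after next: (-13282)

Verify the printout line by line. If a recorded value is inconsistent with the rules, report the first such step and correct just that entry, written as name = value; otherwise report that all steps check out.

no error

step 1: x = -2*(2) + (1)*(9) + (2) = 7 -> verified
step 2: x = -2*(7) + (1)*(2) + (2) = -10 -> confirmed correct
step 3: x = -2*(-10) + (1)*(7) + (2) = 29 -> same as recorded
step 4: x = -2*(29) + (1)*(-10) + (2) = -66 -> agrees with the printout
step 5: x = -2*(-66) + (1)*(29) + (2) = 163 -> no discrepancy
step 6: x = -2*(163) + (1)*(-66) + (2) = -390 -> agrees with the printout
step 7: x = -2*(-390) + (1)*(163) + (2) = 945 -> agrees with the printout
step 8: x = -2*(945) + (1)*(-390) + (2) = -2278 -> in agreement
step 9: x = -2*(-2278) + (1)*(945) + (2) = 5503 -> verified
step 10: x = -2*(5503) + (1)*(-2278) + (2) = -13282 -> confirmed correct
Nothing is out of place; the run is error-free.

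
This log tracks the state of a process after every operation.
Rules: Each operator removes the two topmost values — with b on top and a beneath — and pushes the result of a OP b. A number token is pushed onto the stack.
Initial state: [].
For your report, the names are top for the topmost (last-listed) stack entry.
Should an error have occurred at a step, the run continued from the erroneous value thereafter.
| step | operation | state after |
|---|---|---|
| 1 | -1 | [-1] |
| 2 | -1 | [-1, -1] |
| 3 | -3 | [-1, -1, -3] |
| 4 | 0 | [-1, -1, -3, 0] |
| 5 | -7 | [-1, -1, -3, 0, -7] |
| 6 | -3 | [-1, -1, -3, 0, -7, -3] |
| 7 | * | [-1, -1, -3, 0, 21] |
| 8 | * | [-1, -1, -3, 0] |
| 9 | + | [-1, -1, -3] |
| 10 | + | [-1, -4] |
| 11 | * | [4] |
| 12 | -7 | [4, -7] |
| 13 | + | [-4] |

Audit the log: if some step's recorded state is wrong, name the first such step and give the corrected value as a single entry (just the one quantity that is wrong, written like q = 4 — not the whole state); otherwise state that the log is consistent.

step 13, top = -3

Step 1: push -1: top = -1 — matches.
Step 2: push -1: top = -1 — in agreement.
Step 3: push -3: top = -3 — consistent with the log.
Step 4: push 0: top = 0 — same as recorded.
Step 5: push -7: top = -7 — agrees with the log.
Step 6: push -3: top = -3 — no discrepancy.
Step 7: -7 * -3 = 21 — in agreement.
Step 8: 0 * 21 = 0 — consistent with the log.
Step 9: -3 + 0 = -3 — in agreement.
Step 10: -1 + -3 = -4 — matches.
Step 11: -1 * -4 = 4 — exactly as logged.
Step 12: push -7: top = -7 — matches.
Step 13: 4 + -7 = -3 — this is not what the log shows.
That makes step 13 the first incorrect line — top = -3 is what it should show.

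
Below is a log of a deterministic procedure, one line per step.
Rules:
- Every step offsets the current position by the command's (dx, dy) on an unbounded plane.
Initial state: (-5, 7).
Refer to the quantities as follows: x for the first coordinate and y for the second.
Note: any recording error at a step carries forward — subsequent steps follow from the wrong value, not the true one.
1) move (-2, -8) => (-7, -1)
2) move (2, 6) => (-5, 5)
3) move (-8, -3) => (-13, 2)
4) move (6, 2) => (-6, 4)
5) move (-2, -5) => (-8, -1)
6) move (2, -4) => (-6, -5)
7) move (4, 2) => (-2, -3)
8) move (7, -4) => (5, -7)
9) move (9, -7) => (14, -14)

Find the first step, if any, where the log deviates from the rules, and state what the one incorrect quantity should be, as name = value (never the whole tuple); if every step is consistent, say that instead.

step 4, x = -7

Recomputing the run from the initial state:
step 1: x = -7, y = -1
step 2: x = -5, y = 5
step 3: x = -13, y = 2
step 4: x = -7, y = 4
step 5: x = -9, y = -1
step 6: x = -7, y = -5
step 7: x = -3, y = -3
step 8: x = 4, y = -7
step 9: x = 13, y = -14
The first disagreement with the log is at step 4, where the value should be x = -7.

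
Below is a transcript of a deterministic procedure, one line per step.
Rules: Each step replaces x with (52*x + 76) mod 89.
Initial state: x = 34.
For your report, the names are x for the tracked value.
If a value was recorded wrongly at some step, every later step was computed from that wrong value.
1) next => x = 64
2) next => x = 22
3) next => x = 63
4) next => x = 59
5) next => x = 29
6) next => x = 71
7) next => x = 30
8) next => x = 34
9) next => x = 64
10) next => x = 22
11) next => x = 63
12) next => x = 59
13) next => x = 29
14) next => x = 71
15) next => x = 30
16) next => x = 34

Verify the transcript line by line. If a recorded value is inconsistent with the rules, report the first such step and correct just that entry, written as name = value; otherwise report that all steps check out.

no error

Recomputing the run from the initial state:
step 1: x = 64
step 2: x = 22
step 3: x = 63
step 4: x = 59
step 5: x = 29
step 6: x = 71
step 7: x = 30
step 8: x = 34
step 9: x = 64
step 10: x = 22
step 11: x = 63
step 12: x = 59
step 13: x = 29
step 14: x = 71
step 15: x = 30
step 16: x = 34
This matches the transcript at every step.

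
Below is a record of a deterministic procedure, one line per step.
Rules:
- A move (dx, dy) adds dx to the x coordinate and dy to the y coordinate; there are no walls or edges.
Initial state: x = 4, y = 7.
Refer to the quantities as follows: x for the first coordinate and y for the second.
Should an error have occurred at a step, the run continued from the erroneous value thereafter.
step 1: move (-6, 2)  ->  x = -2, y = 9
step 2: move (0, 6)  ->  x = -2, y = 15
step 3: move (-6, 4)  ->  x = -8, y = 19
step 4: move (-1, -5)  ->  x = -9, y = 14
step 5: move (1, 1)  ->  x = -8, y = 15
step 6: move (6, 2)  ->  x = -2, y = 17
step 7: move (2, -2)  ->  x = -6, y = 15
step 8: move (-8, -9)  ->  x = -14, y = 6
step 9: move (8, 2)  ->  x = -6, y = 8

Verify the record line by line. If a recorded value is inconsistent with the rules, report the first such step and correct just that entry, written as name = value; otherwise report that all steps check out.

step 7, x = 0

Recomputing the run from the initial state:
step 1: x = -2, y = 9
step 2: x = -2, y = 15
step 3: x = -8, y = 19
step 4: x = -9, y = 14
step 5: x = -8, y = 15
step 6: x = -2, y = 17
step 7: x = 0, y = 15
step 8: x = -8, y = 6
step 9: x = 0, y = 8
The first disagreement with the record is at step 7, where the value should be x = 0.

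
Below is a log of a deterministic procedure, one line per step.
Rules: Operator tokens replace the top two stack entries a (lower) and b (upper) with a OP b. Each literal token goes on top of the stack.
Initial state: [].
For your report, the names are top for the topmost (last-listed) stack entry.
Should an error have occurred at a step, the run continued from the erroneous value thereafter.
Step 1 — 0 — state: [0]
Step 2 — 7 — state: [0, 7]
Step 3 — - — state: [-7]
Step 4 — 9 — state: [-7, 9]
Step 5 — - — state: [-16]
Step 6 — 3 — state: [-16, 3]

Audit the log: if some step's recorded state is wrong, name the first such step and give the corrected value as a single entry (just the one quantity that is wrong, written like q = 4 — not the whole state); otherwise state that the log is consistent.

Recomputing the run from the initial state:
step 1: [0]
step 2: [0, 7]
step 3: [-7]
step 4: [-7, 9]
step 5: [-16]
step 6: [-16, 3]
This matches the log at every step.

no error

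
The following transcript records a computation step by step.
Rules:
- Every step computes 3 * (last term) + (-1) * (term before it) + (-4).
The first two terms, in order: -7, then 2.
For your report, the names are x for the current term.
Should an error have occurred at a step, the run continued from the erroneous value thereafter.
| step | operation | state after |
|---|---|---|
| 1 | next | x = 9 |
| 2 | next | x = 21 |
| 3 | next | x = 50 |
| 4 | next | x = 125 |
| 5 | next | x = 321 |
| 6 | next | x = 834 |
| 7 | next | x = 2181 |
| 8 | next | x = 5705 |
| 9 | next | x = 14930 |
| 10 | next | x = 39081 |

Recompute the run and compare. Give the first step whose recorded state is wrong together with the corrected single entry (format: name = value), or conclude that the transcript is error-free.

Recomputing the run from the initial state:
step 1: x = 9
step 2: x = 21
step 3: x = 50
step 4: x = 125
step 5: x = 321
step 6: x = 834
step 7: x = 2177
step 8: x = 5693
step 9: x = 14898
step 10: x = 38997
The first disagreement with the transcript is at step 7, where the value should be x = 2177.

step 7, x = 2177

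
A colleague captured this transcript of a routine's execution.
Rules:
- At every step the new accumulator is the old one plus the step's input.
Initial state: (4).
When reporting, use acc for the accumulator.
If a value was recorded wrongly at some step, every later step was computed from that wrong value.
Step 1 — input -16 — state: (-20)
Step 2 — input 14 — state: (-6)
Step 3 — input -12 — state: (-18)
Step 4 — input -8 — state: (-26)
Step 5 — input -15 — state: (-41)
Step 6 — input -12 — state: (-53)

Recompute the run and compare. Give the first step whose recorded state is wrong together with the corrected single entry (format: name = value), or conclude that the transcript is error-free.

1. acc = 4 + -16 = -12 (the transcript has a different value)
The audit stops at step 1: the recorded entry is wrong and should be acc = -12.

step 1, acc = -12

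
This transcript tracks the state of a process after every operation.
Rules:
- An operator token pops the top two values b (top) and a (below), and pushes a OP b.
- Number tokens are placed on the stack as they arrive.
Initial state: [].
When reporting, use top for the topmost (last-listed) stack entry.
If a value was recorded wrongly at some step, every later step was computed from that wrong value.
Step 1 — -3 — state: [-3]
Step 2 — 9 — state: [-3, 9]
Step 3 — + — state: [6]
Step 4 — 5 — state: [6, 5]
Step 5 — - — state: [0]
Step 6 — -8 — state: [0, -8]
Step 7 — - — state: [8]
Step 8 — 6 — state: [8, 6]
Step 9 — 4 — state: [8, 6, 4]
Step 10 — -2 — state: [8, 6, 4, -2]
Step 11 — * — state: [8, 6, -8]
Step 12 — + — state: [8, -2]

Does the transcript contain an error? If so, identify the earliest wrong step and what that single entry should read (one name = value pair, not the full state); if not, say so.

step 5, top = 1

Recomputing the run from the initial state:
step 1: [-3]
step 2: [-3, 9]
step 3: [6]
step 4: [6, 5]
step 5: [1]
step 6: [1, -8]
step 7: [9]
step 8: [9, 6]
step 9: [9, 6, 4]
step 10: [9, 6, 4, -2]
step 11: [9, 6, -8]
step 12: [9, -2]
The first disagreement with the transcript is at step 5, where the value should be top = 1.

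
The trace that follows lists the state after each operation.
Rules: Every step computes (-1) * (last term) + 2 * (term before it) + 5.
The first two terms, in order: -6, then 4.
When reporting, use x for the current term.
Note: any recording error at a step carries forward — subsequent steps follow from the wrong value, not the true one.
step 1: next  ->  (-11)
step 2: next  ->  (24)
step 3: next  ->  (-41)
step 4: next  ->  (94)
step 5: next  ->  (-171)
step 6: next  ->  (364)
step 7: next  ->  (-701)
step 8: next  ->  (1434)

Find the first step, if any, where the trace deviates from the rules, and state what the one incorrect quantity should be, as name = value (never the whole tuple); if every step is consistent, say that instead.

no error

Recomputing the run from the initial state:
step 1: x = -11
step 2: x = 24
step 3: x = -41
step 4: x = 94
step 5: x = -171
step 6: x = 364
step 7: x = -701
step 8: x = 1434
This matches the trace at every step.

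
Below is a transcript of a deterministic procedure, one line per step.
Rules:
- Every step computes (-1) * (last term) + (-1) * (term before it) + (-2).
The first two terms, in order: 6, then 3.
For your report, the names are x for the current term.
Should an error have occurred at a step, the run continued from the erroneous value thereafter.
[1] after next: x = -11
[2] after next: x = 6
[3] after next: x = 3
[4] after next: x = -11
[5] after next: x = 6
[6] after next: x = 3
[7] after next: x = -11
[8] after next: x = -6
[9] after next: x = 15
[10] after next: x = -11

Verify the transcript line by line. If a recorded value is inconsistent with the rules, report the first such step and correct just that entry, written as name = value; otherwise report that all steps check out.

step 8, x = 6

step 1: x = -1*(3) + (-1)*(6) + (-2) = -11 -> consistent with the transcript
step 2: x = -1*(-11) + (-1)*(3) + (-2) = 6 -> in agreement
step 3: x = -1*(6) + (-1)*(-11) + (-2) = 3 -> checks out
step 4: x = -1*(3) + (-1)*(6) + (-2) = -11 -> exactly as logged
step 5: x = -1*(-11) + (-1)*(3) + (-2) = 6 -> verified
step 6: x = -1*(6) + (-1)*(-11) + (-2) = 3 -> verified
step 7: x = -1*(3) + (-1)*(6) + (-2) = -11 -> matches
step 8: x = -1*(-11) + (-1)*(3) + (-2) = 6 -> first mismatch against the transcript
The earliest wrong entry is at step 8: it should read x = 6.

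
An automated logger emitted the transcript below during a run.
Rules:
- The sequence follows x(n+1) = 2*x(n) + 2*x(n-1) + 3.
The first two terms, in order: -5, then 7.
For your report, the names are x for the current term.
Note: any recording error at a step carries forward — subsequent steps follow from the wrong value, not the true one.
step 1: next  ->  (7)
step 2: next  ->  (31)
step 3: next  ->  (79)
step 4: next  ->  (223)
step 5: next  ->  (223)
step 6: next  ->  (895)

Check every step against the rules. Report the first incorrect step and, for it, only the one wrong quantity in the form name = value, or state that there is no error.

Step 1: x = 2*(7) + (2)*(-5) + (3) = 7 — same as recorded.
Step 2: x = 2*(7) + (2)*(7) + (3) = 31 — exactly as logged.
Step 3: x = 2*(31) + (2)*(7) + (3) = 79 — agrees with the transcript.
Step 4: x = 2*(79) + (2)*(31) + (3) = 223 — checks out.
Step 5: x = 2*(223) + (2)*(79) + (3) = 607 — not what was recorded.
The earliest wrong entry is at step 5: it should read x = 607.

step 5, x = 607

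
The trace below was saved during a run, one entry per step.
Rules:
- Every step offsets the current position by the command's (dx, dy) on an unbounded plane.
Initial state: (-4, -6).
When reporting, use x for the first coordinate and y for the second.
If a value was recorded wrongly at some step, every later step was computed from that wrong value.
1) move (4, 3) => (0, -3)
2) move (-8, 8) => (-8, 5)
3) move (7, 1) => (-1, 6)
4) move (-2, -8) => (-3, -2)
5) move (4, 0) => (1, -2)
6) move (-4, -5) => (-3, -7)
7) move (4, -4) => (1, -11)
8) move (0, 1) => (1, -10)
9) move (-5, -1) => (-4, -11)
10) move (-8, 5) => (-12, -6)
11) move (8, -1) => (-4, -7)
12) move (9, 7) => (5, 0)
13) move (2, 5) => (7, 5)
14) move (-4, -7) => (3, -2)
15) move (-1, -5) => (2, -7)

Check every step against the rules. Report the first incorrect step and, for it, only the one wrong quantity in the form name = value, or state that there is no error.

no error

1. x = -4 + (4) = 0, y = -6 + (3) = -3 (same as recorded)
2. x = 0 + (-8) = -8, y = -3 + (8) = 5 (in agreement)
3. x = -8 + (7) = -1, y = 5 + (1) = 6 (confirmed correct)
4. x = -1 + (-2) = -3, y = 6 + (-8) = -2 (verified)
5. x = -3 + (4) = 1, y = -2 + (0) = -2 (exactly as logged)
6. x = 1 + (-4) = -3, y = -2 + (-5) = -7 (in agreement)
7. x = -3 + (4) = 1, y = -7 + (-4) = -11 (matches)
8. x = 1 + (0) = 1, y = -11 + (1) = -10 (agrees with the trace)
9. x = 1 + (-5) = -4, y = -10 + (-1) = -11 (no discrepancy)
10. x = -4 + (-8) = -12, y = -11 + (5) = -6 (exactly as logged)
11. x = -12 + (8) = -4, y = -6 + (-1) = -7 (confirmed correct)
12. x = -4 + (9) = 5, y = -7 + (7) = 0 (confirmed correct)
13. x = 5 + (2) = 7, y = 0 + (5) = 5 (matches)
14. x = 7 + (-4) = 3, y = 5 + (-7) = -2 (same as recorded)
15. x = 3 + (-1) = 2, y = -2 + (-5) = -7 (no discrepancy)
Each recorded entry agrees with the recomputation.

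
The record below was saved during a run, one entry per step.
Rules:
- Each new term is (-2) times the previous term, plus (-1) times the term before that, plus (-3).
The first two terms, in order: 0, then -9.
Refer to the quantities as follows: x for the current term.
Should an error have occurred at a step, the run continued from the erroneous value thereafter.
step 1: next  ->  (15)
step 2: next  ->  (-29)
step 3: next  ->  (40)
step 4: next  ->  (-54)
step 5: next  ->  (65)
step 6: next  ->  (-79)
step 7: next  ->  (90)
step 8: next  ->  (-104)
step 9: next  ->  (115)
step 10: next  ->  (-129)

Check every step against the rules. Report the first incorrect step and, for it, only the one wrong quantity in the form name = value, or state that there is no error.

step 2, x = -24

Recomputing the run from the initial state:
step 1: x = 15
step 2: x = -24
step 3: x = 30
step 4: x = -39
step 5: x = 45
step 6: x = -54
step 7: x = 60
step 8: x = -69
step 9: x = 75
step 10: x = -84
The first disagreement with the record is at step 2, where the value should be x = -24.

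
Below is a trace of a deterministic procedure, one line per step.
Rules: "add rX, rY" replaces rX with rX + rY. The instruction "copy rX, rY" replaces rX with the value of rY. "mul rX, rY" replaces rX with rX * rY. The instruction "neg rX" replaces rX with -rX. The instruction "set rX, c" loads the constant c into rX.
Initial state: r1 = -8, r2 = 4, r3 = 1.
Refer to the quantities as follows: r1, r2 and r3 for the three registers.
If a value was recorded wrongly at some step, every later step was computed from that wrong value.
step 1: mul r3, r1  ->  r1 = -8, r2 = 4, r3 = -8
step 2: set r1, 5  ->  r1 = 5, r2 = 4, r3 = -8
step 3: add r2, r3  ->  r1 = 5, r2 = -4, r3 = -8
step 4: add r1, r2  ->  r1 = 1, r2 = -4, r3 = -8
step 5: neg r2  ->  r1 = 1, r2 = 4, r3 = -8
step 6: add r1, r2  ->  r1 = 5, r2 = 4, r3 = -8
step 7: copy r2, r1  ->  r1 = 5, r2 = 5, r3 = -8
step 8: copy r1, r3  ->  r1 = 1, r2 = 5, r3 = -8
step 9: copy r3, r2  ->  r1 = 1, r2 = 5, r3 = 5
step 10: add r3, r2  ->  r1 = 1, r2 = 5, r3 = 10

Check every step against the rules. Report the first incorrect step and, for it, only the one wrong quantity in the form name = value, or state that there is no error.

step 8, r1 = -8

Recomputing the run from the initial state:
step 1: r1 = -8, r2 = 4, r3 = -8
step 2: r1 = 5, r2 = 4, r3 = -8
step 3: r1 = 5, r2 = -4, r3 = -8
step 4: r1 = 1, r2 = -4, r3 = -8
step 5: r1 = 1, r2 = 4, r3 = -8
step 6: r1 = 5, r2 = 4, r3 = -8
step 7: r1 = 5, r2 = 5, r3 = -8
step 8: r1 = -8, r2 = 5, r3 = -8
step 9: r1 = -8, r2 = 5, r3 = 5
step 10: r1 = -8, r2 = 5, r3 = 10
The first disagreement with the trace is at step 8, where the value should be r1 = -8.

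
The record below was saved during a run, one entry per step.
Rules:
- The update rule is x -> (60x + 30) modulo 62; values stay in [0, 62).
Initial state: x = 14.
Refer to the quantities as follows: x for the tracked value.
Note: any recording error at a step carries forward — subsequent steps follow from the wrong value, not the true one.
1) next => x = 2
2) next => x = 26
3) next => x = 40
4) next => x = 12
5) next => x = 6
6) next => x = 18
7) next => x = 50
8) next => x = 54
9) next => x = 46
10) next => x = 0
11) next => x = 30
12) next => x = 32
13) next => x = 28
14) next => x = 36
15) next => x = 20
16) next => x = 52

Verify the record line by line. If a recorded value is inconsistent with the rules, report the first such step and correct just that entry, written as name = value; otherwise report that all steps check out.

step 7, x = 56

Recomputing the run from the initial state:
step 1: x = 2
step 2: x = 26
step 3: x = 40
step 4: x = 12
step 5: x = 6
step 6: x = 18
step 7: x = 56
step 8: x = 42
step 9: x = 8
step 10: x = 14
step 11: x = 2
step 12: x = 26
step 13: x = 40
step 14: x = 12
step 15: x = 6
step 16: x = 18
The first disagreement with the record is at step 7, where the value should be x = 56.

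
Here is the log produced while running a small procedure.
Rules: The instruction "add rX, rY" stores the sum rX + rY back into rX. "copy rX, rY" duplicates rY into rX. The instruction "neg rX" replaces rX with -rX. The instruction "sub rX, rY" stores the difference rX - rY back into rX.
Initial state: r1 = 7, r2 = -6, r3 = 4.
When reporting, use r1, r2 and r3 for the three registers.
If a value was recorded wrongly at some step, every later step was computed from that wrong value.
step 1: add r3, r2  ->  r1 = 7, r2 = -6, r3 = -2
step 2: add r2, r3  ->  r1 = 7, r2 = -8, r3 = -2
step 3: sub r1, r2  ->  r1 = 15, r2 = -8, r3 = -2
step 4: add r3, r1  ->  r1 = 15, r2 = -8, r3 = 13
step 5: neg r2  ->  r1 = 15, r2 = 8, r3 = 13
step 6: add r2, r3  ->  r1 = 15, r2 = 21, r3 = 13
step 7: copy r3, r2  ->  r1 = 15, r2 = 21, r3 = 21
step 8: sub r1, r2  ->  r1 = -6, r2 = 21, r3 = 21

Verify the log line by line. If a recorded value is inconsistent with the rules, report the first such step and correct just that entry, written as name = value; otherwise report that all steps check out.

Step 1: r3 = 4 + -6 = -2 — verified.
Step 2: r2 = -6 + -2 = -8 — checks out.
Step 3: r1 = 7 - -8 = 15 — exactly as logged.
Step 4: r3 = -2 + 15 = 13 — confirmed correct.
Step 5: r2 = -(-8) = 8 — matches.
Step 6: r2 = 8 + 13 = 21 — matches.
Step 7: r3 = 21 — agrees with the log.
Step 8: r1 = 15 - 21 = -6 — matches.
Nothing is out of place; the run is error-free.

no error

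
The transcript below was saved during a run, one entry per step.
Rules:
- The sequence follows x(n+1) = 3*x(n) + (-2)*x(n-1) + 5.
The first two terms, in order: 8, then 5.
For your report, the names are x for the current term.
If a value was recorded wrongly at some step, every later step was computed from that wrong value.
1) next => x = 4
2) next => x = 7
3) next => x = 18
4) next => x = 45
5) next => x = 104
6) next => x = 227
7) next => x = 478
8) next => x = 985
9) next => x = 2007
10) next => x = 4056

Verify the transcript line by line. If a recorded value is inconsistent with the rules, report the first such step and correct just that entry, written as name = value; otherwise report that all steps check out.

Recomputing the run from the initial state:
step 1: x = 4
step 2: x = 7
step 3: x = 18
step 4: x = 45
step 5: x = 104
step 6: x = 227
step 7: x = 478
step 8: x = 985
step 9: x = 2004
step 10: x = 4047
The first disagreement with the transcript is at step 9, where the value should be x = 2004.

step 9, x = 2004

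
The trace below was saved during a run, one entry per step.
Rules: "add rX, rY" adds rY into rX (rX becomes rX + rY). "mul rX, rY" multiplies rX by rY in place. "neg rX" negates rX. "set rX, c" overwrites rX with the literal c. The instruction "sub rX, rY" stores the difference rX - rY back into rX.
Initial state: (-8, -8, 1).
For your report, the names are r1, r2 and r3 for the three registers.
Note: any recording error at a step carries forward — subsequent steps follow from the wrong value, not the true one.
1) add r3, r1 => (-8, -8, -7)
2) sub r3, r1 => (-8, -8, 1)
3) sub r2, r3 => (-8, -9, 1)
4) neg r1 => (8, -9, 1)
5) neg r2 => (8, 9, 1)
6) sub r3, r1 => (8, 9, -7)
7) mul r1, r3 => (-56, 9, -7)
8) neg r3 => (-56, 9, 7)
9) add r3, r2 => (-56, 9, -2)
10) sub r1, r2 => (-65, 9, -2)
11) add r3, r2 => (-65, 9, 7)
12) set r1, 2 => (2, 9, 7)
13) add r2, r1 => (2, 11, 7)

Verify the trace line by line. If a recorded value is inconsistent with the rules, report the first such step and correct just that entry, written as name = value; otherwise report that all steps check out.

step 9, r3 = 16

step 1: r3 = 1 + -8 = -7 -> same as recorded
step 2: r3 = -7 - -8 = 1 -> checks out
step 3: r2 = -8 - 1 = -9 -> confirmed correct
step 4: r1 = -(-8) = 8 -> same as recorded
step 5: r2 = -(-9) = 9 -> consistent with the trace
step 6: r3 = 1 - 8 = -7 -> exactly as logged
step 7: r1 = 8 * -7 = -56 -> in agreement
step 8: r3 = -(-7) = 7 -> consistent with the trace
step 9: r3 = 7 + 9 = 16 -> the entry is off here
Step 9 is the first one off; corrected, r3 = 16.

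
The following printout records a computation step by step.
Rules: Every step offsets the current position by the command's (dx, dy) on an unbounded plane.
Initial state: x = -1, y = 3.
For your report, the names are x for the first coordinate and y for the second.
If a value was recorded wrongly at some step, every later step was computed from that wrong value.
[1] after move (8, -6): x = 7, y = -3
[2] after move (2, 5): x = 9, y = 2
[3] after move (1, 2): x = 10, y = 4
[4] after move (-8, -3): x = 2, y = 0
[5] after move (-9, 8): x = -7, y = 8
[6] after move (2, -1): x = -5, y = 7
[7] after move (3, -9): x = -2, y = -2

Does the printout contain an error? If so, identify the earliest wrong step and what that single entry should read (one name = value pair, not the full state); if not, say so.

step 4, y = 1

Step 1: x = -1 + (8) = 7, y = 3 + (-6) = -3 — in agreement.
Step 2: x = 7 + (2) = 9, y = -3 + (5) = 2 — no discrepancy.
Step 3: x = 9 + (1) = 10, y = 2 + (2) = 4 — consistent with the printout.
Step 4: x = 10 + (-8) = 2, y = 4 + (-3) = 1 — not what was recorded.
Conclusion: step 4 carries the first error; the entry should be y = 1.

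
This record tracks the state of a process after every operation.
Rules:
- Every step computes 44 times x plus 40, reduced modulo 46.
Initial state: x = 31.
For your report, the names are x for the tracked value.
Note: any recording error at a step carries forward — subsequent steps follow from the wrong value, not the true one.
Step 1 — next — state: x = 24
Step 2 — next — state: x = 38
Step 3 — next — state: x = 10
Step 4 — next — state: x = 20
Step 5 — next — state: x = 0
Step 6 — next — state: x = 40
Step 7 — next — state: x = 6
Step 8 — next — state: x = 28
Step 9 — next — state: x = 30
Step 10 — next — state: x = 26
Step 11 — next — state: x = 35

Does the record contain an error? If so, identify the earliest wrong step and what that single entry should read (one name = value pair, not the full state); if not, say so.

1. x = (44*31 + 40) mod 46 = 24 (same as recorded)
2. x = (44*24 + 40) mod 46 = 38 (no discrepancy)
3. x = (44*38 + 40) mod 46 = 10 (matches)
4. x = (44*10 + 40) mod 46 = 20 (verified)
5. x = (44*20 + 40) mod 46 = 0 (checks out)
6. x = (44*0 + 40) mod 46 = 40 (matches)
7. x = (44*40 + 40) mod 46 = 6 (no discrepancy)
8. x = (44*6 + 40) mod 46 = 28 (checks out)
9. x = (44*28 + 40) mod 46 = 30 (checks out)
10. x = (44*30 + 40) mod 46 = 26 (checks out)
11. x = (44*26 + 40) mod 46 = 34 (a discrepancy with the record)
The audit stops at step 11: the recorded entry is wrong and should be x = 34.

step 11, x = 34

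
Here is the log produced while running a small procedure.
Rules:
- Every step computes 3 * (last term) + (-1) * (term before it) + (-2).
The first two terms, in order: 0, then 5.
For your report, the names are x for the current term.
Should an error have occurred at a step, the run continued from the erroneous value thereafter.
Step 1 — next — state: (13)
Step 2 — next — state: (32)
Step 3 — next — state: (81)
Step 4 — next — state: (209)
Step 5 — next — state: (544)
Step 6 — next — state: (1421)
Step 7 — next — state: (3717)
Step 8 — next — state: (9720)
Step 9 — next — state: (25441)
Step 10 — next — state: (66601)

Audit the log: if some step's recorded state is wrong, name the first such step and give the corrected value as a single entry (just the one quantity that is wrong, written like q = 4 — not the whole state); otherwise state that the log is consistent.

step 8, x = 9728

1. x = 3*(5) + (-1)*(0) + (-2) = 13 (no discrepancy)
2. x = 3*(13) + (-1)*(5) + (-2) = 32 (same as recorded)
3. x = 3*(32) + (-1)*(13) + (-2) = 81 (verified)
4. x = 3*(81) + (-1)*(32) + (-2) = 209 (same as recorded)
5. x = 3*(209) + (-1)*(81) + (-2) = 544 (same as recorded)
6. x = 3*(544) + (-1)*(209) + (-2) = 1421 (exactly as logged)
7. x = 3*(1421) + (-1)*(544) + (-2) = 3717 (matches)
8. x = 3*(3717) + (-1)*(1421) + (-2) = 9728 (the log disagrees here)
The earliest wrong entry is at step 8: it should read x = 9728.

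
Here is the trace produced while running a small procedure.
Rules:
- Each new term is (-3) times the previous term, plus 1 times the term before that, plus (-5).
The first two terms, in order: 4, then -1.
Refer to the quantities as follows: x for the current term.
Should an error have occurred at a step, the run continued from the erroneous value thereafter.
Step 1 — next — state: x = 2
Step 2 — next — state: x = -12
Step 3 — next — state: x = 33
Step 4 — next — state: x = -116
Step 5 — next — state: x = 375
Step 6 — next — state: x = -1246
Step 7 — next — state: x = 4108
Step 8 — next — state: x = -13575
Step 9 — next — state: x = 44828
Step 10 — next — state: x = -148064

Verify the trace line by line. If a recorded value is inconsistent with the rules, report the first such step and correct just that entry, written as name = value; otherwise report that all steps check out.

Recomputing the run from the initial state:
step 1: x = 2
step 2: x = -12
step 3: x = 33
step 4: x = -116
step 5: x = 376
step 6: x = -1249
step 7: x = 4118
step 8: x = -13608
step 9: x = 44937
step 10: x = -148424
The first disagreement with the trace is at step 5, where the value should be x = 376.

step 5, x = 376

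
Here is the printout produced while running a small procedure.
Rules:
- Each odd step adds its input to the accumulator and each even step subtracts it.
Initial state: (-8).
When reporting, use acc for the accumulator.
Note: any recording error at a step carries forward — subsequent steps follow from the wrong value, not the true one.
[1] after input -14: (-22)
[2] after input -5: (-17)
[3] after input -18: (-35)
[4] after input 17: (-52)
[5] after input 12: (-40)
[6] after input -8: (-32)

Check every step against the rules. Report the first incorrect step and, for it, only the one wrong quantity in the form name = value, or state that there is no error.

Recomputing the run from the initial state:
step 1: acc = -22
step 2: acc = -17
step 3: acc = -35
step 4: acc = -52
step 5: acc = -40
step 6: acc = -32
This matches the printout at every step.

no error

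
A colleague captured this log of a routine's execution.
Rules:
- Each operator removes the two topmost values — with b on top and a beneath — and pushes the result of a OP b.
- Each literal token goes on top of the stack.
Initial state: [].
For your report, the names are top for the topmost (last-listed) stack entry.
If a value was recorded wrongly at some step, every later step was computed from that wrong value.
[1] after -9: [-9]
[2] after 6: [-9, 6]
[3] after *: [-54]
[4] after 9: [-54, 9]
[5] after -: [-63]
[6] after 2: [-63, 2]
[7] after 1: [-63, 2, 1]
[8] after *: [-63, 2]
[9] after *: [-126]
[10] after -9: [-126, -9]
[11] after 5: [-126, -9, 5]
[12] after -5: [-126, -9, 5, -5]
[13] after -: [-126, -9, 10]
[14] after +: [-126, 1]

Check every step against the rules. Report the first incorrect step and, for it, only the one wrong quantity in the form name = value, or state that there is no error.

no error

1. push -9: top = -9 (matches)
2. push 6: top = 6 (verified)
3. -9 * 6 = -54 (matches)
4. push 9: top = 9 (exactly as logged)
5. -54 - 9 = -63 (exactly as logged)
6. push 2: top = 2 (agrees with the log)
7. push 1: top = 1 (verified)
8. 2 * 1 = 2 (verified)
9. -63 * 2 = -126 (consistent with the log)
10. push -9: top = -9 (verified)
11. push 5: top = 5 (checks out)
12. push -5: top = -5 (in agreement)
13. 5 - -5 = 10 (exactly as logged)
14. -9 + 10 = 1 (same as recorded)
Nothing is out of place; the run is error-free.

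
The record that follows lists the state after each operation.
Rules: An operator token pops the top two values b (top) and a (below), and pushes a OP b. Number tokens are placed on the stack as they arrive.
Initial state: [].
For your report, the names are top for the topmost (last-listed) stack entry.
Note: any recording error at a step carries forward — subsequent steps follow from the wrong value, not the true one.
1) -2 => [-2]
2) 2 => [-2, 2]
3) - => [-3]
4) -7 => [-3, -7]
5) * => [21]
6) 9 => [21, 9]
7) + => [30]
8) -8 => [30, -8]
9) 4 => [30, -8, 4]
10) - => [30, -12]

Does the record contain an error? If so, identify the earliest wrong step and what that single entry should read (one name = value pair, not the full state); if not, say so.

1. push -2: top = -2 (exactly as logged)
2. push 2: top = 2 (in agreement)
3. -2 - 2 = -4 (this is not what the record shows)
First incorrect step: 3; the correct value is top = -4.

step 3, top = -4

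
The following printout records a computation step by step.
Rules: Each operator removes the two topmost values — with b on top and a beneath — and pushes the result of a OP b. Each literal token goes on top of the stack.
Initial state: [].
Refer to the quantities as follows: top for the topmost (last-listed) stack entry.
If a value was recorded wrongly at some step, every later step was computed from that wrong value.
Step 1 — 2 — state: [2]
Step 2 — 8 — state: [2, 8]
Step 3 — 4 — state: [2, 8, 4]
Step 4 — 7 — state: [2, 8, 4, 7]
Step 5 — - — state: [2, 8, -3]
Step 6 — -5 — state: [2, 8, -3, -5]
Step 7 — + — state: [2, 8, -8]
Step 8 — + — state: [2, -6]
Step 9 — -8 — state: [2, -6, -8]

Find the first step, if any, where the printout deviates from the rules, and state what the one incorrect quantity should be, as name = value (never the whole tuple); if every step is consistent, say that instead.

Recomputing the run from the initial state:
step 1: [2]
step 2: [2, 8]
step 3: [2, 8, 4]
step 4: [2, 8, 4, 7]
step 5: [2, 8, -3]
step 6: [2, 8, -3, -5]
step 7: [2, 8, -8]
step 8: [2, 0]
step 9: [2, 0, -8]
The first disagreement with the printout is at step 8, where the value should be top = 0.

step 8, top = 0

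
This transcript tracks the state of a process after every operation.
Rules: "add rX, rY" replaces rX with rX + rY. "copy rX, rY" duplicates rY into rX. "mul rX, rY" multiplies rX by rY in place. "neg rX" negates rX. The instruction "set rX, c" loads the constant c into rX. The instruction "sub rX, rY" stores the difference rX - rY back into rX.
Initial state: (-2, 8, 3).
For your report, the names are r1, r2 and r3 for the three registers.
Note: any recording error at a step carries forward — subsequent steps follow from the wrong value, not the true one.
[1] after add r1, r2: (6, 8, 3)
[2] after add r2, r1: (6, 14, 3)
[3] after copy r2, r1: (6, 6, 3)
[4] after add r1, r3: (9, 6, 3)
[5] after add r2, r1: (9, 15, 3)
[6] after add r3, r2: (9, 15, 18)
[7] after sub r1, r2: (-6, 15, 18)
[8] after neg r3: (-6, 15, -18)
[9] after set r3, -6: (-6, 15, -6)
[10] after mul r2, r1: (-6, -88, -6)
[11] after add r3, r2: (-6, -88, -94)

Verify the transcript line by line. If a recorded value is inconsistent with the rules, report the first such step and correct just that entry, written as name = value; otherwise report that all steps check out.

step 1: r1 = -2 + 8 = 6 -> agrees with the transcript
step 2: r2 = 8 + 6 = 14 -> matches
step 3: r2 = 6 -> no discrepancy
step 4: r1 = 6 + 3 = 9 -> same as recorded
step 5: r2 = 6 + 9 = 15 -> confirmed correct
step 6: r3 = 3 + 15 = 18 -> exactly as logged
step 7: r1 = 9 - 15 = -6 -> exactly as logged
step 8: r3 = -(18) = -18 -> in agreement
step 9: r3 = -6 -> no discrepancy
step 10: r2 = 15 * -6 = -90 -> the transcript has a different value
The earliest wrong entry is at step 10: it should read r2 = -90.

step 10, r2 = -90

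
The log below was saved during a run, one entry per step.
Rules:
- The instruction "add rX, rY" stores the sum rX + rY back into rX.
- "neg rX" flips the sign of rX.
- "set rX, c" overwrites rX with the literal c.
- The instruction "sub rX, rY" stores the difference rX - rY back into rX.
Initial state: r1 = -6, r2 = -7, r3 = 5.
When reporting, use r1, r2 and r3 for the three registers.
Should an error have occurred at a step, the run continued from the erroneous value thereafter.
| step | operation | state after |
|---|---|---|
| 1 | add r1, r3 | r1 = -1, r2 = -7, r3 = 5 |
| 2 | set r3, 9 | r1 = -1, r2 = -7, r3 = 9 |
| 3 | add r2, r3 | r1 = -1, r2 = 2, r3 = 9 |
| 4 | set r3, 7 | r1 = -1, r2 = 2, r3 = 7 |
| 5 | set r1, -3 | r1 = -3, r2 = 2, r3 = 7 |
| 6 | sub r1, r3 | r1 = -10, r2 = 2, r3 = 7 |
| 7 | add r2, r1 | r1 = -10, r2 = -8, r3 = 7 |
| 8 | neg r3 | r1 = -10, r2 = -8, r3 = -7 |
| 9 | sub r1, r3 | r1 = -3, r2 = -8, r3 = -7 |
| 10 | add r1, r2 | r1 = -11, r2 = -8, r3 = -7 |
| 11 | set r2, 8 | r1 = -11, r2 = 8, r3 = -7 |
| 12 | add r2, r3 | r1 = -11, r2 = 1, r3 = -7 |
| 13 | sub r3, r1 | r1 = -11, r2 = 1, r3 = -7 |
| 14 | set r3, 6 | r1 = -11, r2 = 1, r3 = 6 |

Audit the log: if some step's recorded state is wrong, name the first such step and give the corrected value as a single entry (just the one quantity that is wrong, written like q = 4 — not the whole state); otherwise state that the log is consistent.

step 13, r3 = 4

Step 1: r1 = -6 + 5 = -1 — exactly as logged.
Step 2: r3 = 9 — exactly as logged.
Step 3: r2 = -7 + 9 = 2 — verified.
Step 4: r3 = 7 — consistent with the log.
Step 5: r1 = -3 — verified.
Step 6: r1 = -3 - 7 = -10 — exactly as logged.
Step 7: r2 = 2 + -10 = -8 — no discrepancy.
Step 8: r3 = -(7) = -7 — agrees with the log.
Step 9: r1 = -10 - -7 = -3 — consistent with the log.
Step 10: r1 = -3 + -8 = -11 — no discrepancy.
Step 11: r2 = 8 — verified.
Step 12: r2 = 8 + -7 = 1 — in agreement.
Step 13: r3 = -7 - -11 = 4 — the entry is off here.
So the first discrepancy is step 13, where the right value is r3 = 4.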